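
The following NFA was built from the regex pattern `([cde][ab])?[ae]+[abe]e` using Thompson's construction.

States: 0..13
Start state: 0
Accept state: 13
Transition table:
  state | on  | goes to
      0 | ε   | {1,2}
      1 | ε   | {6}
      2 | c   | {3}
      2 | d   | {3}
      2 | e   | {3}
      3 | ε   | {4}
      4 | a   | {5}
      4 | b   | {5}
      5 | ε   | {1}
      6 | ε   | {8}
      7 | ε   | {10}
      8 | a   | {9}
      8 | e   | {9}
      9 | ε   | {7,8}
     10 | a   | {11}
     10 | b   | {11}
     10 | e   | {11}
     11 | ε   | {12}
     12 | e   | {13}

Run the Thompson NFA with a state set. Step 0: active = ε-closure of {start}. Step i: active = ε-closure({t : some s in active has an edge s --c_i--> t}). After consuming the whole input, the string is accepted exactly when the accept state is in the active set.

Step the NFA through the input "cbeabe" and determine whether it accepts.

start: ε-closure({0}) = {0,1,2,6,8}
'c' @ 1: {3,4}
'b' @ 2: {1,5,6,8}
'e' @ 3: {7,8,9,10}
'a' @ 4: {7,8,9,10,11,12}
'b' @ 5: {11,12}
'e' @ 6: {13}  (accept∈set)
after full input: {13}  (accept=13 in)

Answer: ACCEPT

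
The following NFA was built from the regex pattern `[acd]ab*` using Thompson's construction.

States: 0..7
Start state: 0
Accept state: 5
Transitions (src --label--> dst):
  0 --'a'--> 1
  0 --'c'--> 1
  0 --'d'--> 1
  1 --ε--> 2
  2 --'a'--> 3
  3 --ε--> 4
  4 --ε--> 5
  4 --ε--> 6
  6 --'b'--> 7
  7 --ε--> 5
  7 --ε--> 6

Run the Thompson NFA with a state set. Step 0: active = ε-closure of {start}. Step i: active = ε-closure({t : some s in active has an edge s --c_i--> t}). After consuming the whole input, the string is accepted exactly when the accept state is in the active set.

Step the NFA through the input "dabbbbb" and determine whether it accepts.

initial (ε-close {0}): {0}
'd' @ 1: {1,2}
'a' @ 2: {3,4,5,6}  ✓accept
'b' @ 3: {5,6,7}  ✓accept
'b' @ 4: {5,6,7}  ✓accept
'b' @ 5: {5,6,7}  ✓accept
'b' @ 6: {5,6,7}  ✓accept
'b' @ 7: {5,6,7}  ✓accept
end set {5,6,7} — state 5 in

Answer: ACCEPT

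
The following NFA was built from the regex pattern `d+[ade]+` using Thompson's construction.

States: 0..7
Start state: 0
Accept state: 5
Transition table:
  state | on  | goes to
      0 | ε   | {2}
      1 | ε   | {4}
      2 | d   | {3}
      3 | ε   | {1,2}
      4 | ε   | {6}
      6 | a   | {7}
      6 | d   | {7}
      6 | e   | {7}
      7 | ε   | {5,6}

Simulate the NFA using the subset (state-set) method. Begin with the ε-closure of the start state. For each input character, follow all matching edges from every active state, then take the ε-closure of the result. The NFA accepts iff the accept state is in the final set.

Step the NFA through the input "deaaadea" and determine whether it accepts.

initial (ε-close {0}): {0,2}
'd' @ 1: {1,2,3,4,6}
'e' @ 2: {5,6,7}  (accept∈set)
'a' @ 3: {5,6,7}  (accept∈set)
'a' @ 4: {5,6,7}  (accept∈set)
'a' @ 5: {5,6,7}  (accept∈set)
'd' @ 6: {5,6,7}  (accept∈set)
'e' @ 7: {5,6,7}  (accept∈set)
'a' @ 8: {5,6,7}  (accept∈set)
final: {5,6,7}; accept 5 in set

Answer: ACCEPT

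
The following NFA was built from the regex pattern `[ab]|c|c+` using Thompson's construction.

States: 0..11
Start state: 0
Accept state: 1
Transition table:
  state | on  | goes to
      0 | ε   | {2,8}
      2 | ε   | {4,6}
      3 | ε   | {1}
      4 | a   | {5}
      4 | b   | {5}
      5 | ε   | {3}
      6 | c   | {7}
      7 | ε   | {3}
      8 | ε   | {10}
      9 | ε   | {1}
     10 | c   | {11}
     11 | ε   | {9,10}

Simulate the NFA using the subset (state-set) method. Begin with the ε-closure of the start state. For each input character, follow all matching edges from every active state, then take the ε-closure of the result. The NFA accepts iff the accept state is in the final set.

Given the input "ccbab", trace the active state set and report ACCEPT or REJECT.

Answer: REJECT

Derivation:
initial (ε-close {0}): {0,2,4,6,8,10}
'c' @ 1: {1,3,7,9,10,11}  (accept∈set)
'c' @ 2: {1,9,10,11}  (accept∈set)
'b' @ 3: {}  — dead — no transitions
rest 'ab' ignored (set empty)
final: {}; accept 1 not in set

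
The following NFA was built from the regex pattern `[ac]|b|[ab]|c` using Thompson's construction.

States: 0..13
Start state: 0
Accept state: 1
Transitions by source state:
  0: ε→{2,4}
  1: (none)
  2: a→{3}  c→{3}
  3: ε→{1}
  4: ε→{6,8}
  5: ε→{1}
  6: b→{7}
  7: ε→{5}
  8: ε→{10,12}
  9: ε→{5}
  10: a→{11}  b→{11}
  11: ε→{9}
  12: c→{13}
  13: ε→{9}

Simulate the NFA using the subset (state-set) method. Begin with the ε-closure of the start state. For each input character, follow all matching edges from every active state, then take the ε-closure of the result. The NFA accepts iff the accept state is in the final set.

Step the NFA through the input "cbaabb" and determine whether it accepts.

S₀ = ε-closure({0}) = {0,2,4,6,8,10,12}
'c' @ 1: {1,3,5,9,13}  (accept∈set)
'b' @ 2: {}  — state set empty
rest 'aabb' ignored (set empty)
after full input: {}  (accept=1 not in)

Answer: REJECT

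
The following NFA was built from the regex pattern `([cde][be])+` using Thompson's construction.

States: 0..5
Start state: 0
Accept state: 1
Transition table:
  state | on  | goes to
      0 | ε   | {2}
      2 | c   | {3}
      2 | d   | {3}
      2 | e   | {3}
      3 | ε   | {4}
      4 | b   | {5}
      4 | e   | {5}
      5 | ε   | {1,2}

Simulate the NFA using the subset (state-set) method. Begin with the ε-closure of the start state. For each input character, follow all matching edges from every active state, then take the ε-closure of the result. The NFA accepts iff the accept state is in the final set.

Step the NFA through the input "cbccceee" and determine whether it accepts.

S₀ = ε-closure({0}) = {0,2}
'c' @ 1: {3,4}
'b' @ 2: {1,2,5}  (accept∈set)
'c' @ 3: {3,4}
'c' @ 4: {}  — dead — no transitions
rest 'ceee' ignored (set empty)
end set {} — state 1 not in

Answer: REJECT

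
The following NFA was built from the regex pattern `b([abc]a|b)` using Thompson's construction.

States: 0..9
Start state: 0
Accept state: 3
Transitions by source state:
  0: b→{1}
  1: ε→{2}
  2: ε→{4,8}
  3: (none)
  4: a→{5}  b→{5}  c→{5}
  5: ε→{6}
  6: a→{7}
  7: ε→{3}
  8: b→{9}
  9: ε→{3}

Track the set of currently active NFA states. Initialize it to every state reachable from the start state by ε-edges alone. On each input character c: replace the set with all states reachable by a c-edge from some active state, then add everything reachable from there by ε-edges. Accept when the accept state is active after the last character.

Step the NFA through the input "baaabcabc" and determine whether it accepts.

S₀ = ε-closure({0}) = {0}
'b' @ 1: {1,2,4,8}
'a' @ 2: {5,6}
'a' @ 3: {3,7}  ✓accept
'a' @ 4: {}  — no active states
rest 'bcabc' ignored (set empty)
after full input: {}  (accept=3 not in)

Answer: REJECT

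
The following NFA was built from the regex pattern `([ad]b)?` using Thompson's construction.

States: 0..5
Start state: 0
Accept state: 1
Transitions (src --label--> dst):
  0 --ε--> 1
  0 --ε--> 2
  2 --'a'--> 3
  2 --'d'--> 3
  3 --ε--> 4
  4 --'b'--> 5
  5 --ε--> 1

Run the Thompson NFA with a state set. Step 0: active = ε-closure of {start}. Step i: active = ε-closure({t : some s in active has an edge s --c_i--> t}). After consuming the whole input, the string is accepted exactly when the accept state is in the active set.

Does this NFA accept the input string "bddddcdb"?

Answer: REJECT

Trace:
S₀ = ε-closure({0}) = {0,1,2}
'b' @ 1: {}  — state set empty
rest 'ddddcdb' ignored (set empty)
after full input: {}  (accept=1 not in)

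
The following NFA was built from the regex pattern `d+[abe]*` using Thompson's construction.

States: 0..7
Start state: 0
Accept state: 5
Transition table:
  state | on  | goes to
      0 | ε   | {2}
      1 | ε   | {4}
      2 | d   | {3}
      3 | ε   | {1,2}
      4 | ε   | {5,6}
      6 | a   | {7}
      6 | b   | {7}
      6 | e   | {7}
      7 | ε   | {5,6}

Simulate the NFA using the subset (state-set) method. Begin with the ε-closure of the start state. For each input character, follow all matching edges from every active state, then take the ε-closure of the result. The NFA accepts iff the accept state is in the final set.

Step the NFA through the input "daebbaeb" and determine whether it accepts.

Answer: ACCEPT

Steps:
initial (ε-close {0}): {0,2}
'd' @ 1: {1,2,3,4,5,6}  [accepting]
'a' @ 2: {5,6,7}  [accepting]
'e' @ 3: {5,6,7}  [accepting]
'b' @ 4: {5,6,7}  [accepting]
'b' @ 5: {5,6,7}  [accepting]
'a' @ 6: {5,6,7}  [accepting]
'e' @ 7: {5,6,7}  [accepting]
'b' @ 8: {5,6,7}  [accepting]
end set {5,6,7} — state 5 in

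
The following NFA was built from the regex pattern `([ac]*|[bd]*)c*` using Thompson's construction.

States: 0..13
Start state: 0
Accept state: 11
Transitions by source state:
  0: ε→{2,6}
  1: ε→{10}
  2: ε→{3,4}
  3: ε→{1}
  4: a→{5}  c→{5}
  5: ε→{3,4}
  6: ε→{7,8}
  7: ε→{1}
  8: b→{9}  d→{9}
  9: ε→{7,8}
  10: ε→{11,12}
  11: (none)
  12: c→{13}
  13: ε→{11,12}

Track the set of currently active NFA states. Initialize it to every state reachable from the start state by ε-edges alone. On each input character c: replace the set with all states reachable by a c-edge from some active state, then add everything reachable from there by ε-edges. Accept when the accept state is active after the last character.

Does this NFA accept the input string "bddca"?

start: ε-closure({0}) = {0,1,2,3,4,6,7,8,10,11,12}
'b' @ 1: {1,7,8,9,10,11,12}  (accept∈set)
'd' @ 2: {1,7,8,9,10,11,12}  (accept∈set)
'd' @ 3: {1,7,8,9,10,11,12}  (accept∈set)
'c' @ 4: {11,12,13}  (accept∈set)
'a' @ 5: {}  — no active states
final: {}; accept 11 not in set

Answer: REJECT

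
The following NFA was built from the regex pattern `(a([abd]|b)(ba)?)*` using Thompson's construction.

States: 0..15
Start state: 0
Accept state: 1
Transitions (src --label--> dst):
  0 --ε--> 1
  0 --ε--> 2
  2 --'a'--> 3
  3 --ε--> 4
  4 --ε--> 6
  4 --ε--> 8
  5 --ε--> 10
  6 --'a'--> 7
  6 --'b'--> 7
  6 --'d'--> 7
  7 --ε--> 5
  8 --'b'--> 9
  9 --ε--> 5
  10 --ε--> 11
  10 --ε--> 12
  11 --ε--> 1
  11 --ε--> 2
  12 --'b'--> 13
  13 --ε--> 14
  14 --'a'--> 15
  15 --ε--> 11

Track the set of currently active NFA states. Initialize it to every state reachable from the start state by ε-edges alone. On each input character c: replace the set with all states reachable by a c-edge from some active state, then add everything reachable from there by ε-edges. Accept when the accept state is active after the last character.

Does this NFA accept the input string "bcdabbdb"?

Answer: REJECT

Steps:
S₀ = ε-closure({0}) = {0,1,2}
'b' @ 1: {}  — state set empty
rest 'cdabbdb' ignored (set empty)
final: {}; accept 1 not in set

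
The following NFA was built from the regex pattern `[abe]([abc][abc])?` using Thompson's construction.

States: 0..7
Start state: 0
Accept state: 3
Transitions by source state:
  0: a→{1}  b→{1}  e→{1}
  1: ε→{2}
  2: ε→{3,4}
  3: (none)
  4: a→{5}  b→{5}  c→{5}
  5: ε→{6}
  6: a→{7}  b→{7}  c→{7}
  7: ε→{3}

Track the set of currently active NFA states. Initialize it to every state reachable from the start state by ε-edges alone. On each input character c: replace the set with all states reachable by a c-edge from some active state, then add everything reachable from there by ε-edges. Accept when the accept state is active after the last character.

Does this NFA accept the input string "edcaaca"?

start: ε-closure({0}) = {0}
'e' @ 1: {1,2,3,4}  ✓accept
'd' @ 2: {}  — state set empty
rest 'caaca' ignored (set empty)
after full input: {}  (accept=3 not in)

Answer: REJECT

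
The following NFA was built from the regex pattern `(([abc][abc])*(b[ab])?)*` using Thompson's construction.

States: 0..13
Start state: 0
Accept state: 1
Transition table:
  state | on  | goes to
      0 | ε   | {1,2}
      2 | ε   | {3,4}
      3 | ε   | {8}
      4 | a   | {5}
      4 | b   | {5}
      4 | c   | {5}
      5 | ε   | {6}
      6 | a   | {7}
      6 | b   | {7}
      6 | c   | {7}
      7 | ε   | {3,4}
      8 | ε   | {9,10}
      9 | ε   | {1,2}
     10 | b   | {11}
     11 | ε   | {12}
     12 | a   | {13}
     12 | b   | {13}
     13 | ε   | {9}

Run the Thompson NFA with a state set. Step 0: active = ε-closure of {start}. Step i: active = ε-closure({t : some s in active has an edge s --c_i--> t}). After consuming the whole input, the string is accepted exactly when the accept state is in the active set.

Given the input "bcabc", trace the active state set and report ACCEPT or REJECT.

S₀ = ε-closure({0}) = {0,1,2,3,4,8,9,10}
'b' @ 1: {5,6,11,12}
'c' @ 2: {1,2,3,4,7,8,9,10}  (accept∈set)
'a' @ 3: {5,6}
'b' @ 4: {1,2,3,4,7,8,9,10}  (accept∈set)
'c' @ 5: {5,6}
after full input: {5,6}  (accept=1 not in)

Answer: REJECT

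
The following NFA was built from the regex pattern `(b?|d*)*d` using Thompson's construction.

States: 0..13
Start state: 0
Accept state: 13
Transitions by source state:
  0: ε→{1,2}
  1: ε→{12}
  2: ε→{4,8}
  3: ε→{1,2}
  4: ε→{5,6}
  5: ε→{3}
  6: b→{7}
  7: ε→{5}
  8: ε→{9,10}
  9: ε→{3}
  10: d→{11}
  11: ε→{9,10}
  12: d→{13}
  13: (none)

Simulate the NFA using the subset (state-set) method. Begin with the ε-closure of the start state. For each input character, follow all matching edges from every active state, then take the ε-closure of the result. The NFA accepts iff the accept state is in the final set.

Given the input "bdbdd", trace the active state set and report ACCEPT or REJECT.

Answer: ACCEPT

Steps:
initial (ε-close {0}): {0,1,2,3,4,5,6,8,9,10,12}
'b' @ 1: {1,2,3,4,5,6,7,8,9,10,12}
'd' @ 2: {1,2,3,4,5,6,8,9,10,11,12,13}  ✓accept
'b' @ 3: {1,2,3,4,5,6,7,8,9,10,12}
'd' @ 4: {1,2,3,4,5,6,8,9,10,11,12,13}  ✓accept
'd' @ 5: {1,2,3,4,5,6,8,9,10,11,12,13}  ✓accept
end set {1,2,3,4,5,6,8,9,10,11,12,13} — state 13 in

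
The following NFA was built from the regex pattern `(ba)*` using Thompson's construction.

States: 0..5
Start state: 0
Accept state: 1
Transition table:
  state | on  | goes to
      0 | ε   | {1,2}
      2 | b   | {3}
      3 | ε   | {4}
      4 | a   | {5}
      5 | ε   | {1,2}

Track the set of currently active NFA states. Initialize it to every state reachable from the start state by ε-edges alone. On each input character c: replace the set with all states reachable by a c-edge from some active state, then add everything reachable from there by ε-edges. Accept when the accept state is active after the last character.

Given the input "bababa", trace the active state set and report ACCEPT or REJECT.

S₀ = ε-closure({0}) = {0,1,2}
'b' @ 1: {3,4}
'a' @ 2: {1,2,5}  (accept∈set)
'b' @ 3: {3,4}
'a' @ 4: {1,2,5}  (accept∈set)
'b' @ 5: {3,4}
'a' @ 6: {1,2,5}  (accept∈set)
after full input: {1,2,5}  (accept=1 in)

Answer: ACCEPT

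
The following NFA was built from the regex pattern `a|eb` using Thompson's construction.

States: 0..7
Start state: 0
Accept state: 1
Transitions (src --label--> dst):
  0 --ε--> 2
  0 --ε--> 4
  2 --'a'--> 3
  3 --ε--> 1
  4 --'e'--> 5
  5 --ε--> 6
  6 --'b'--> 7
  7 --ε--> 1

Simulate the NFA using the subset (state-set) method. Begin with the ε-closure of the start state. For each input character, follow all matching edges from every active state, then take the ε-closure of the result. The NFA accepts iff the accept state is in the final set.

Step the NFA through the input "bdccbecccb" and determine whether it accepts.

Answer: REJECT

Trace:
initial (ε-close {0}): {0,2,4}
'b' @ 1: {}  — dead — no transitions
rest 'dccbecccb' ignored (set empty)
after full input: {}  (accept=1 not in)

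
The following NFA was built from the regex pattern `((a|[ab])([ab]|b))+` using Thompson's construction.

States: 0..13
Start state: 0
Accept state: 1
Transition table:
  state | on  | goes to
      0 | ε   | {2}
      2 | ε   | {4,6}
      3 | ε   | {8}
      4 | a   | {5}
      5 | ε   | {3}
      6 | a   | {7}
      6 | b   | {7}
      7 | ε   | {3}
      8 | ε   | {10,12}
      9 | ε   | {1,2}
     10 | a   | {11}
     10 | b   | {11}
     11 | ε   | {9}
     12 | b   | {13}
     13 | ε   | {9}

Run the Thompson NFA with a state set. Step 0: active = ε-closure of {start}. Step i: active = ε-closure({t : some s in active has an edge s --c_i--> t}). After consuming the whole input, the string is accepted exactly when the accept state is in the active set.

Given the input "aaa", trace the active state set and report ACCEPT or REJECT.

Answer: REJECT

Trace:
start: ε-closure({0}) = {0,2,4,6}
'a' @ 1: {3,5,7,8,10,12}
'a' @ 2: {1,2,4,6,9,11}  (accept∈set)
'a' @ 3: {3,5,7,8,10,12}
end set {3,5,7,8,10,12} — state 1 not in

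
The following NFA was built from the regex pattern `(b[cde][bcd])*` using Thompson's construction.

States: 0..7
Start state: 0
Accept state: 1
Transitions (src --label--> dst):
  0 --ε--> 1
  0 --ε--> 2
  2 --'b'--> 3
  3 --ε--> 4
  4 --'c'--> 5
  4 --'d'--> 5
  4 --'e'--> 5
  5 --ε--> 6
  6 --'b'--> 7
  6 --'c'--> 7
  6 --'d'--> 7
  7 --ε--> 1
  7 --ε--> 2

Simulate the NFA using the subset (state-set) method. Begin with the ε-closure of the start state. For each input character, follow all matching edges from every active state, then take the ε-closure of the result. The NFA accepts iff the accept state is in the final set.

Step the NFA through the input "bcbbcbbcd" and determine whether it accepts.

start: ε-closure({0}) = {0,1,2}
'b' @ 1: {3,4}
'c' @ 2: {5,6}
'b' @ 3: {1,2,7}  ✓accept
'b' @ 4: {3,4}
'c' @ 5: {5,6}
'b' @ 6: {1,2,7}  ✓accept
'b' @ 7: {3,4}
'c' @ 8: {5,6}
'd' @ 9: {1,2,7}  ✓accept
final: {1,2,7}; accept 1 in set

Answer: ACCEPT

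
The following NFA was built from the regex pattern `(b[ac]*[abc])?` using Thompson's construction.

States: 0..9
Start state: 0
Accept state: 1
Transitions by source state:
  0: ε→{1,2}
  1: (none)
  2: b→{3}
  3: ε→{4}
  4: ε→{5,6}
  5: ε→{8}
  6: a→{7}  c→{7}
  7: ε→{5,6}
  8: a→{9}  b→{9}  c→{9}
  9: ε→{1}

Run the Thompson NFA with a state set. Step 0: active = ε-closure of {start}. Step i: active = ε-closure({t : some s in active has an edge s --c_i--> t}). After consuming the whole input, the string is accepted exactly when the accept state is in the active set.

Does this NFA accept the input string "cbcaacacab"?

initial (ε-close {0}): {0,1,2}
'c' @ 1: {}  — no active states
rest 'bcaacacab' ignored (set empty)
final: {}; accept 1 not in set

Answer: REJECT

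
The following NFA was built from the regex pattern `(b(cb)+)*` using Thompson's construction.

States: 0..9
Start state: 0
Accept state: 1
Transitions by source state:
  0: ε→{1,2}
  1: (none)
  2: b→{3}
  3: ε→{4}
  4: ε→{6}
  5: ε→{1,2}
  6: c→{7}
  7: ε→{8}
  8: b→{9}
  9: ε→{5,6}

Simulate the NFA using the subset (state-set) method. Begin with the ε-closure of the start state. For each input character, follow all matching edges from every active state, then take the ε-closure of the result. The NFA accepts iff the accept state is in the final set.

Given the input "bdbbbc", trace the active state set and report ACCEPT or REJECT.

Answer: REJECT

Steps:
S₀ = ε-closure({0}) = {0,1,2}
'b' @ 1: {3,4,6}
'd' @ 2: {}  — no active states
rest 'bbbc' ignored (set empty)
after full input: {}  (accept=1 not in)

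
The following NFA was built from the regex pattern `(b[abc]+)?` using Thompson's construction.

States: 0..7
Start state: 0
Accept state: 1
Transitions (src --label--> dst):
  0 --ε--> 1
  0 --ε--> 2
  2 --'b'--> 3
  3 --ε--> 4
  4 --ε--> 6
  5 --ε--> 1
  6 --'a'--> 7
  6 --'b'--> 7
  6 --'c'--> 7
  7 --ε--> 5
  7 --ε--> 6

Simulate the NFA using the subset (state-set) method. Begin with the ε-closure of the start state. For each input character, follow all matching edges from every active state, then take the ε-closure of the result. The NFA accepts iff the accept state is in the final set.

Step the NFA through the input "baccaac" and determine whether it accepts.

Answer: ACCEPT

Trace:
S₀ = ε-closure({0}) = {0,1,2}
'b' @ 1: {3,4,6}
'a' @ 2: {1,5,6,7}  ✓accept
'c' @ 3: {1,5,6,7}  ✓accept
'c' @ 4: {1,5,6,7}  ✓accept
'a' @ 5: {1,5,6,7}  ✓accept
'a' @ 6: {1,5,6,7}  ✓accept
'c' @ 7: {1,5,6,7}  ✓accept
end set {1,5,6,7} — state 1 in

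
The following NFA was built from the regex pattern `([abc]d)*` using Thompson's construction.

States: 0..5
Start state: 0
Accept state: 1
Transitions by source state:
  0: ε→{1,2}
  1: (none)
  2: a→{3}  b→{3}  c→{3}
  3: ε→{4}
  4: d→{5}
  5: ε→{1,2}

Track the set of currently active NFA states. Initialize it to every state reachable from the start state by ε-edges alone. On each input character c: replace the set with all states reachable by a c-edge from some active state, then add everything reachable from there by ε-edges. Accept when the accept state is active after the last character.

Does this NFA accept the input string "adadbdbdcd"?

S₀ = ε-closure({0}) = {0,1,2}
'a' @ 1: {3,4}
'd' @ 2: {1,2,5}  ✓accept
'a' @ 3: {3,4}
'd' @ 4: {1,2,5}  ✓accept
'b' @ 5: {3,4}
'd' @ 6: {1,2,5}  ✓accept
'b' @ 7: {3,4}
'd' @ 8: {1,2,5}  ✓accept
'c' @ 9: {3,4}
'd' @ 10: {1,2,5}  ✓accept
after full input: {1,2,5}  (accept=1 in)

Answer: ACCEPT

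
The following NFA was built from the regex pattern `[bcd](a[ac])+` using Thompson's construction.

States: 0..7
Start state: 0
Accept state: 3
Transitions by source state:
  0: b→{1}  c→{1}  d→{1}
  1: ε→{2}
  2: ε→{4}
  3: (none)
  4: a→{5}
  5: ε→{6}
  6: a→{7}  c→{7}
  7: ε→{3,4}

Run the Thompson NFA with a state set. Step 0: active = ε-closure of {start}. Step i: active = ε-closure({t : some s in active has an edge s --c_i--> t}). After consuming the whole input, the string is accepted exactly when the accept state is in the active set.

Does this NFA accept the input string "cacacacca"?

Answer: REJECT

Derivation:
S₀ = ε-closure({0}) = {0}
'c' @ 1: {1,2,4}
'a' @ 2: {5,6}
'c' @ 3: {3,4,7}  [accepting]
'a' @ 4: {5,6}
'c' @ 5: {3,4,7}  [accepting]
'a' @ 6: {5,6}
'c' @ 7: {3,4,7}  [accepting]
'c' @ 8: {}  — no active states
rest 'a' ignored (set empty)
end set {} — state 3 not in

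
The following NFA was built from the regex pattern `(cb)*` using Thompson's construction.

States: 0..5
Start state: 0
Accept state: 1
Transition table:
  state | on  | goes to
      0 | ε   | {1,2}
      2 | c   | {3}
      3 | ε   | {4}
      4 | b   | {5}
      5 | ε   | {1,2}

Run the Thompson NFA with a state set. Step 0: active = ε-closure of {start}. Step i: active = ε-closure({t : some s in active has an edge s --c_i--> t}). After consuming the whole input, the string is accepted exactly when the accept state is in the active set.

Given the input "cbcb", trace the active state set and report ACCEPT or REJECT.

S₀ = ε-closure({0}) = {0,1,2}
'c' @ 1: {3,4}
'b' @ 2: {1,2,5}  ✓accept
'c' @ 3: {3,4}
'b' @ 4: {1,2,5}  ✓accept
after full input: {1,2,5}  (accept=1 in)

Answer: ACCEPT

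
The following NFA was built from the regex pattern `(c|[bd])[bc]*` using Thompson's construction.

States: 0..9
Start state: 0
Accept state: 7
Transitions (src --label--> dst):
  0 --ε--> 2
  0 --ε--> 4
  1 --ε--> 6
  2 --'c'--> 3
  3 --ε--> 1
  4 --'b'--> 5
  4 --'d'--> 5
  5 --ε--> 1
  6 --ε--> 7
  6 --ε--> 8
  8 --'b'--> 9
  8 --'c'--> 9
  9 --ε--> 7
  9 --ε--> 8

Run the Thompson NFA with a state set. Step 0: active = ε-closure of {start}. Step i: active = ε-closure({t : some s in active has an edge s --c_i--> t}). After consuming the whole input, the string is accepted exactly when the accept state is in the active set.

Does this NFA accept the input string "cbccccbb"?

Answer: ACCEPT

Steps:
S₀ = ε-closure({0}) = {0,2,4}
'c' @ 1: {1,3,6,7,8}  ✓accept
'b' @ 2: {7,8,9}  ✓accept
'c' @ 3: {7,8,9}  ✓accept
'c' @ 4: {7,8,9}  ✓accept
'c' @ 5: {7,8,9}  ✓accept
'c' @ 6: {7,8,9}  ✓accept
'b' @ 7: {7,8,9}  ✓accept
'b' @ 8: {7,8,9}  ✓accept
end set {7,8,9} — state 7 in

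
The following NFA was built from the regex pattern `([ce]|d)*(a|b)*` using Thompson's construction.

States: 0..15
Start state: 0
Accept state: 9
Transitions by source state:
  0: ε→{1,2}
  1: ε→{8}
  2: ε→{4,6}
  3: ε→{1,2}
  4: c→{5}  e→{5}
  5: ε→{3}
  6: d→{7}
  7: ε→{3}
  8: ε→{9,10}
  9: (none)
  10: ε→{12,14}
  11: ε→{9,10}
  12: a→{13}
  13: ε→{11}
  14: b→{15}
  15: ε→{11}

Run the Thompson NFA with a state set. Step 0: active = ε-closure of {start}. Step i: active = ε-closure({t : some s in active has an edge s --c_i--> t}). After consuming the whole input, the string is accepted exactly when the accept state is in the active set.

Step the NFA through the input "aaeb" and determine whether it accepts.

S₀ = ε-closure({0}) = {0,1,2,4,6,8,9,10,12,14}
'a' @ 1: {9,10,11,12,13,14}  (accept∈set)
'a' @ 2: {9,10,11,12,13,14}  (accept∈set)
'e' @ 3: {}  — no active states
rest 'b' ignored (set empty)
final: {}; accept 9 not in set

Answer: REJECT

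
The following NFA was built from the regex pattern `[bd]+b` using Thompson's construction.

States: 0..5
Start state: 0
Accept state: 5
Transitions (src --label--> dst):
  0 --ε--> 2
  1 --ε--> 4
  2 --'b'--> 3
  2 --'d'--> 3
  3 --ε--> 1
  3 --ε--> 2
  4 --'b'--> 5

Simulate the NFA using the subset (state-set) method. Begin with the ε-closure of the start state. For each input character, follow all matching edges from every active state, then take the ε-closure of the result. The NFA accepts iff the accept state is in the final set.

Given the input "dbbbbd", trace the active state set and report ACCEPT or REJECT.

initial (ε-close {0}): {0,2}
'd' @ 1: {1,2,3,4}
'b' @ 2: {1,2,3,4,5}  [accepting]
'b' @ 3: {1,2,3,4,5}  [accepting]
'b' @ 4: {1,2,3,4,5}  [accepting]
'b' @ 5: {1,2,3,4,5}  [accepting]
'd' @ 6: {1,2,3,4}
end set {1,2,3,4} — state 5 not in

Answer: REJECT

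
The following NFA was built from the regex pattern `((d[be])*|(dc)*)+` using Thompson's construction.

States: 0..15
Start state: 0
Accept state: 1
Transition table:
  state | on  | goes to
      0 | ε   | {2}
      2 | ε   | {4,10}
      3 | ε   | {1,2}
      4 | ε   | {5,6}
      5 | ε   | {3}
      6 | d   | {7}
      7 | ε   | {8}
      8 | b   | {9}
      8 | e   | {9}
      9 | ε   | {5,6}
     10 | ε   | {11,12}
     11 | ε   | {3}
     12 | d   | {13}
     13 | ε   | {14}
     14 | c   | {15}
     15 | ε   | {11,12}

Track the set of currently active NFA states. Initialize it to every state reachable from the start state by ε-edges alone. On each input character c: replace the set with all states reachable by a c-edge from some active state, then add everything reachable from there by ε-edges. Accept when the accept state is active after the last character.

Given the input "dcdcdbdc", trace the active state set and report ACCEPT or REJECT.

S₀ = ε-closure({0}) = {0,1,2,3,4,5,6,10,11,12}
'd' @ 1: {7,8,13,14}
'c' @ 2: {1,2,3,4,5,6,10,11,12,15}  ✓accept
'd' @ 3: {7,8,13,14}
'c' @ 4: {1,2,3,4,5,6,10,11,12,15}  ✓accept
'd' @ 5: {7,8,13,14}
'b' @ 6: {1,2,3,4,5,6,9,10,11,12}  ✓accept
'd' @ 7: {7,8,13,14}
'c' @ 8: {1,2,3,4,5,6,10,11,12,15}  ✓accept
final: {1,2,3,4,5,6,10,11,12,15}; accept 1 in set

Answer: ACCEPT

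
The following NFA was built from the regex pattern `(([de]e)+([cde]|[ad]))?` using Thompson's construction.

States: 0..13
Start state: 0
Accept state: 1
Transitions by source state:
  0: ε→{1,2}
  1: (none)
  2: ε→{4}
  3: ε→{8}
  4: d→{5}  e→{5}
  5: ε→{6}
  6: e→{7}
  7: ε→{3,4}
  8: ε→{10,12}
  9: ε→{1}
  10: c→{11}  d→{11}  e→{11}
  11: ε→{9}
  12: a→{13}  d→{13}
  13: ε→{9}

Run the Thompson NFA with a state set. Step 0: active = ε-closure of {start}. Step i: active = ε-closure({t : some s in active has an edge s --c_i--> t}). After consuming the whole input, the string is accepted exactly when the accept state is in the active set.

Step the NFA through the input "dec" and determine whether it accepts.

Answer: ACCEPT

Derivation:
S₀ = ε-closure({0}) = {0,1,2,4}
'd' @ 1: {5,6}
'e' @ 2: {3,4,7,8,10,12}
'c' @ 3: {1,9,11}  [accepting]
final: {1,9,11}; accept 1 in set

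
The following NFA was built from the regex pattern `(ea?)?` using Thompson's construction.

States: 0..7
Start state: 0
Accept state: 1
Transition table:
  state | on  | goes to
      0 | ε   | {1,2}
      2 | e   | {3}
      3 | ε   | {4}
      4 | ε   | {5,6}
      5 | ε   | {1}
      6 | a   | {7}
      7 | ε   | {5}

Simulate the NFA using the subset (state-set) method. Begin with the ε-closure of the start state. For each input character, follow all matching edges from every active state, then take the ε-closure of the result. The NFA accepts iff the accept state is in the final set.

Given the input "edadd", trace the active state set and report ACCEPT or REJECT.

Answer: REJECT

Steps:
start: ε-closure({0}) = {0,1,2}
'e' @ 1: {1,3,4,5,6}  (accept∈set)
'd' @ 2: {}  — state set empty
rest 'add' ignored (set empty)
final: {}; accept 1 not in set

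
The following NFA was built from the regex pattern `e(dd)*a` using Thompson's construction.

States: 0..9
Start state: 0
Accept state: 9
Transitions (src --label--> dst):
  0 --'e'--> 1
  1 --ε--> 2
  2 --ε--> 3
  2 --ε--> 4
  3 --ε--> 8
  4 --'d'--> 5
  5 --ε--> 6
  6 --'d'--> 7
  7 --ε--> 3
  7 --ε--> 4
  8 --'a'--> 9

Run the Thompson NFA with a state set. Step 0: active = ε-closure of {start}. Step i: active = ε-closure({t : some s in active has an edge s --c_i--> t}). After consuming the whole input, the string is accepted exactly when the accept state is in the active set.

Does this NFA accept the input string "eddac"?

S₀ = ε-closure({0}) = {0}
'e' @ 1: {1,2,3,4,8}
'd' @ 2: {5,6}
'd' @ 3: {3,4,7,8}
'a' @ 4: {9}  [accepting]
'c' @ 5: {}  — state set empty
end set {} — state 9 not in

Answer: REJECT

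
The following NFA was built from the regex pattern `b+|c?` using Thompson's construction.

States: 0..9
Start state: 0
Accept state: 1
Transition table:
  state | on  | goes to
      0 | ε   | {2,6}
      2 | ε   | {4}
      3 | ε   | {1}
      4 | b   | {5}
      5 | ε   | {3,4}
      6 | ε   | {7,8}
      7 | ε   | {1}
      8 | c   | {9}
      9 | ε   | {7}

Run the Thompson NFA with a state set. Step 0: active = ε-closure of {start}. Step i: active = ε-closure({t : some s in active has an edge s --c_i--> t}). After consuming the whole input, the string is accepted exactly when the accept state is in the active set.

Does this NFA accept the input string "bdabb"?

Answer: REJECT

Steps:
start: ε-closure({0}) = {0,1,2,4,6,7,8}
'b' @ 1: {1,3,4,5}  ✓accept
'd' @ 2: {}  — dead — no transitions
rest 'abb' ignored (set empty)
end set {} — state 1 not in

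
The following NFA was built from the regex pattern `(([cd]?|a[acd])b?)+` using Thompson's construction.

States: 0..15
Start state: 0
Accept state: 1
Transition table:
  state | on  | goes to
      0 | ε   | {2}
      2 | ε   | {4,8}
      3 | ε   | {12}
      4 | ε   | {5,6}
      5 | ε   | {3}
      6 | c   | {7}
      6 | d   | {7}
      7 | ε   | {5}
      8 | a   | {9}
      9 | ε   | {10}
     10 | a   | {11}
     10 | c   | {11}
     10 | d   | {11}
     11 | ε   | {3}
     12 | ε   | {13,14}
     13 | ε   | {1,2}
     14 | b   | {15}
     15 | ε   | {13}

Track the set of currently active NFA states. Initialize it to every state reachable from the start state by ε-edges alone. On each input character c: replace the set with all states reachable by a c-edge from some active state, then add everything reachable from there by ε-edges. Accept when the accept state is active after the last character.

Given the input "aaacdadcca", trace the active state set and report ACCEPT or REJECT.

initial (ε-close {0}): {0,1,2,3,4,5,6,8,12,13,14}
'a' @ 1: {9,10}
'a' @ 2: {1,2,3,4,5,6,8,11,12,13,14}  ✓accept
'a' @ 3: {9,10}
'c' @ 4: {1,2,3,4,5,6,8,11,12,13,14}  ✓accept
'd' @ 5: {1,2,3,4,5,6,7,8,12,13,14}  ✓accept
'a' @ 6: {9,10}
'd' @ 7: {1,2,3,4,5,6,8,11,12,13,14}  ✓accept
'c' @ 8: {1,2,3,4,5,6,7,8,12,13,14}  ✓accept
'c' @ 9: {1,2,3,4,5,6,7,8,12,13,14}  ✓accept
'a' @ 10: {9,10}
after full input: {9,10}  (accept=1 not in)

Answer: REJECT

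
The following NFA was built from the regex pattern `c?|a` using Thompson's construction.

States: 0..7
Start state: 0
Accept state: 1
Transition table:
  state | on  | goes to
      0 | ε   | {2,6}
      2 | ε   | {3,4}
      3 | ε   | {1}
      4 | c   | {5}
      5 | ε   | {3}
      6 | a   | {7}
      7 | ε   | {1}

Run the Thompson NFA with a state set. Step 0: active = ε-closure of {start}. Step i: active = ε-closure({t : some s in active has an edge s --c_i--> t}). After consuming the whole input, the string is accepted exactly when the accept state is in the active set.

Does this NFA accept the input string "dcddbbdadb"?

start: ε-closure({0}) = {0,1,2,3,4,6}
'd' @ 1: {}  — state set empty
rest 'cddbbdadb' ignored (set empty)
final: {}; accept 1 not in set

Answer: REJECT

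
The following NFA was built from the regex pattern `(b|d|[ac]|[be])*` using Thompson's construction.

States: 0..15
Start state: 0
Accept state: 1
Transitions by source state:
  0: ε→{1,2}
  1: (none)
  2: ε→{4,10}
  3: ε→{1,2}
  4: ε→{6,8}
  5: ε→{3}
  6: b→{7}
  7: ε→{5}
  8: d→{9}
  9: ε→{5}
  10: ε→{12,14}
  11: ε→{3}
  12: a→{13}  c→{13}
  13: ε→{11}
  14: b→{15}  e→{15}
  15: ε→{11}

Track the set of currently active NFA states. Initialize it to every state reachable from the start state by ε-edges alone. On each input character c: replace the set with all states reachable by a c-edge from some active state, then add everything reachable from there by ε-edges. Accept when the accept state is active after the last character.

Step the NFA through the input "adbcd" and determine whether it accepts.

Answer: ACCEPT

Derivation:
S₀ = ε-closure({0}) = {0,1,2,4,6,8,10,12,14}
'a' @ 1: {1,2,3,4,6,8,10,11,12,13,14}  ✓accept
'd' @ 2: {1,2,3,4,5,6,8,9,10,12,14}  ✓accept
'b' @ 3: {1,2,3,4,5,6,7,8,10,11,12,14,15}  ✓accept
'c' @ 4: {1,2,3,4,6,8,10,11,12,13,14}  ✓accept
'd' @ 5: {1,2,3,4,5,6,8,9,10,12,14}  ✓accept
end set {1,2,3,4,5,6,8,9,10,12,14} — state 1 in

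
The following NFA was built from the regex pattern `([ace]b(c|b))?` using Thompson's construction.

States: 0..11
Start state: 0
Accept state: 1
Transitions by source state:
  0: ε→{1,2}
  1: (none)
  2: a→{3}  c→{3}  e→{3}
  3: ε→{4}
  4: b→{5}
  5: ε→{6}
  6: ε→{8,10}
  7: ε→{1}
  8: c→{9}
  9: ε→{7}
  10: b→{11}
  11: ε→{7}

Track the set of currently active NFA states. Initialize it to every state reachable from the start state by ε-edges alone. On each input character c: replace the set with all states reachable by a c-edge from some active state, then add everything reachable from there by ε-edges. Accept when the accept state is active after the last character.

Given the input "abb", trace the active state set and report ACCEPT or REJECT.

Answer: ACCEPT

Derivation:
S₀ = ε-closure({0}) = {0,1,2}
'a' @ 1: {3,4}
'b' @ 2: {5,6,8,10}
'b' @ 3: {1,7,11}  [accepting]
final: {1,7,11}; accept 1 in set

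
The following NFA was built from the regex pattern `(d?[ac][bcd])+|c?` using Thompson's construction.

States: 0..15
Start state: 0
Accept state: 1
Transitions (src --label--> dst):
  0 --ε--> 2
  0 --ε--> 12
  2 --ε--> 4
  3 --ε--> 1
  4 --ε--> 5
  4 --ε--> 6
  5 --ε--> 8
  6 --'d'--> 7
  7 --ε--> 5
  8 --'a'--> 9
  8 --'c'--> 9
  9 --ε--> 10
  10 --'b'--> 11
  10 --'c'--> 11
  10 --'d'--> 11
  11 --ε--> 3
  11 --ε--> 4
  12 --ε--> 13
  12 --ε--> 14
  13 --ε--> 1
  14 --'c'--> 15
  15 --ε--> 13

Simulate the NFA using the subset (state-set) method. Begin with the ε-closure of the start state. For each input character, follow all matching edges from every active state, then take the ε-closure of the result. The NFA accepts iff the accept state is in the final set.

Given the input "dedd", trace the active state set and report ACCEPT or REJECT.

initial (ε-close {0}): {0,1,2,4,5,6,8,12,13,14}
'd' @ 1: {5,7,8}
'e' @ 2: {}  — state set empty
rest 'dd' ignored (set empty)
final: {}; accept 1 not in set

Answer: REJECT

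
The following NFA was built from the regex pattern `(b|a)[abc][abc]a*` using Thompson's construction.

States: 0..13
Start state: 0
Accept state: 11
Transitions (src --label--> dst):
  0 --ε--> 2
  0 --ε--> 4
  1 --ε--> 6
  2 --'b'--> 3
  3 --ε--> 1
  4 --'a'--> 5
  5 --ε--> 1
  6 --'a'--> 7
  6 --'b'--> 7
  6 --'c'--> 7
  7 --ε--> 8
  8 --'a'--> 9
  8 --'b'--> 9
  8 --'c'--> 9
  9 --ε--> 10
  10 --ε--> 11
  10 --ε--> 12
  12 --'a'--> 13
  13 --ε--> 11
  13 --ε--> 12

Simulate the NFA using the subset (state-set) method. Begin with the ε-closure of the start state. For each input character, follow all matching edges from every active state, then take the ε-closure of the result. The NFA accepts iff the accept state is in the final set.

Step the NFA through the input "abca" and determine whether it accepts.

S₀ = ε-closure({0}) = {0,2,4}
'a' @ 1: {1,5,6}
'b' @ 2: {7,8}
'c' @ 3: {9,10,11,12}  [accepting]
'a' @ 4: {11,12,13}  [accepting]
final: {11,12,13}; accept 11 in set

Answer: ACCEPT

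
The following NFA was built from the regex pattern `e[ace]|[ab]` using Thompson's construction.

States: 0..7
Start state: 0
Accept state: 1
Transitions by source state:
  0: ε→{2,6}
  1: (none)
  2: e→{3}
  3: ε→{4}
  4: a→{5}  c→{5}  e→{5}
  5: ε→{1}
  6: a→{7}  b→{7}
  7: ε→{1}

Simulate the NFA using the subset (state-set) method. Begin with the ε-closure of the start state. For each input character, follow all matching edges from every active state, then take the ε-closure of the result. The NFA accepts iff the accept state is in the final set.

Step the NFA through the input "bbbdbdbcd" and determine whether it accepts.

Answer: REJECT

Steps:
S₀ = ε-closure({0}) = {0,2,6}
'b' @ 1: {1,7}  (accept∈set)
'b' @ 2: {}  — no active states
rest 'bdbdbcd' ignored (set empty)
end set {} — state 1 not in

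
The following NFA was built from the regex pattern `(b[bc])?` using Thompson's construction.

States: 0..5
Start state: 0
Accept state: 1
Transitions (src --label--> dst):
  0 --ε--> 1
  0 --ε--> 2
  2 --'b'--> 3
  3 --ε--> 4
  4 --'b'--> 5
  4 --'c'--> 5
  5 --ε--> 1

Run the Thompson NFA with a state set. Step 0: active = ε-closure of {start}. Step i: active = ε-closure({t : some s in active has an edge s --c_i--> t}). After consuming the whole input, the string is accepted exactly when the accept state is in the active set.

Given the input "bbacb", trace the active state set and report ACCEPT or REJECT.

Answer: REJECT

Derivation:
initial (ε-close {0}): {0,1,2}
'b' @ 1: {3,4}
'b' @ 2: {1,5}  (accept∈set)
'a' @ 3: {}  — dead — no transitions
rest 'cb' ignored (set empty)
end set {} — state 1 not in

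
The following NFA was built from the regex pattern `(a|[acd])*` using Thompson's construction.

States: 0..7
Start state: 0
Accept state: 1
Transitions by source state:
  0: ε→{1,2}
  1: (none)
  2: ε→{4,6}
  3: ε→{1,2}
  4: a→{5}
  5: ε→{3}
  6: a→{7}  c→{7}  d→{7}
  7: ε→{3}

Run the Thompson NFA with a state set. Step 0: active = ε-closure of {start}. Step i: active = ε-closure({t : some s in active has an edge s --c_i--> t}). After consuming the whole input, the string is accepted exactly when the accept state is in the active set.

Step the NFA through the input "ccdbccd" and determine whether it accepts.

start: ε-closure({0}) = {0,1,2,4,6}
'c' @ 1: {1,2,3,4,6,7}  ✓accept
'c' @ 2: {1,2,3,4,6,7}  ✓accept
'd' @ 3: {1,2,3,4,6,7}  ✓accept
'b' @ 4: {}  — dead — no transitions
rest 'ccd' ignored (set empty)
end set {} — state 1 not in

Answer: REJECT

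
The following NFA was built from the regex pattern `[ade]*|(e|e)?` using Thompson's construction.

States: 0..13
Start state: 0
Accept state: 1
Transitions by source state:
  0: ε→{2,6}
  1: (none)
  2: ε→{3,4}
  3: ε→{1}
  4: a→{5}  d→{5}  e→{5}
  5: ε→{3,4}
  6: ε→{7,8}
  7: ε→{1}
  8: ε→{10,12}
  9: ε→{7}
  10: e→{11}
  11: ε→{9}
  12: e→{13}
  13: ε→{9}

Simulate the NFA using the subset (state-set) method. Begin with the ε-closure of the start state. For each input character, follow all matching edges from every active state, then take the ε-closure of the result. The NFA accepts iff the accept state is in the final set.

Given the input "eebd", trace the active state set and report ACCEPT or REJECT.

start: ε-closure({0}) = {0,1,2,3,4,6,7,8,10,12}
'e' @ 1: {1,3,4,5,7,9,11,13}  ✓accept
'e' @ 2: {1,3,4,5}  ✓accept
'b' @ 3: {}  — dead — no transitions
rest 'd' ignored (set empty)
final: {}; accept 1 not in set

Answer: REJECT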